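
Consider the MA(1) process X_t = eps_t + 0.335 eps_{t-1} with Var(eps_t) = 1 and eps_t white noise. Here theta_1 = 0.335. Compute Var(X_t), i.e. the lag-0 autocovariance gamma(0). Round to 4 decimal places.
\gamma(0) = 1.1122

For an MA(q) process X_t = eps_t + sum_i theta_i eps_{t-i} with
Var(eps_t) = sigma^2, the variance is
  gamma(0) = sigma^2 * (1 + sum_i theta_i^2).
  sum_i theta_i^2 = (0.335)^2 = 0.112225.
  gamma(0) = 1 * (1 + 0.112225) = 1 * 1.112225 = 1.112225, which rounds to 1.1122.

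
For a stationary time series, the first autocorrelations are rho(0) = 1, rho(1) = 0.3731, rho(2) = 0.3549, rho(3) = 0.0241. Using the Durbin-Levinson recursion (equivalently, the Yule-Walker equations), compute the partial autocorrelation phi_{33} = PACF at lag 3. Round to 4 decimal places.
\phi_{33} = -0.2090

The PACF at lag k is phi_{kk}, the last component of the solution
to the Yule-Walker system G_k phi = r_k where
  (G_k)_{ij} = rho(|i - j|), (r_k)_i = rho(i), i,j = 1..k.
Equivalently, Durbin-Levinson gives phi_{kk} iteratively:
  phi_{11} = rho(1)
  phi_{kk} = [rho(k) - sum_{j=1..k-1} phi_{k-1,j} rho(k-j)]
            / [1 - sum_{j=1..k-1} phi_{k-1,j} rho(j)],
  phi_{k,j} = phi_{k-1,j} - phi_{kk} phi_{k-1,k-j},  j = 1..k-1.
Step k = 1:
  phi_11 = rho(1) = 0.3731.
Step k = 2:
  phi_22 = [rho(2) - phi_11 rho(1)] / [1 - phi_11 rho(1)] = [0.3549 - (0.3731)(0.3731)] / [1 - (0.3731)(0.3731)]
         = 0.21569639 / 0.86079639 = 0.250578.
  Update: phi_21 = phi_11 - phi_22 phi_11 = 0.3731 - (0.250578)(0.3731) = 0.279609.
Step k = 3:
  phi_33 = [rho(3) - phi_21 rho(2) - phi_22 rho(1)] / [1 - phi_21 rho(1) - phi_22 rho(2)]
    numerator   = 0.0241 - (0.279609)(0.3549) - (0.250578)(0.3731) = -0.16862394
    denominator = 1 - (0.279609)(0.3731) - (0.250578)(0.3549) = 0.80674768
  phi_33 = -0.16862394 / 0.80674768 = -0.209.
Therefore phi_{33} = -0.2090.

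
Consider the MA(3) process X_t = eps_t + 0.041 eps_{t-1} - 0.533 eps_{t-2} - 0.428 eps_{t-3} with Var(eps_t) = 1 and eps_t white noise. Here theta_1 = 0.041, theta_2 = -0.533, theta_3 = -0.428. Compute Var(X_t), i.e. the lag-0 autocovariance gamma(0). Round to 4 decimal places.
\gamma(0) = 1.4690

For an MA(q) process X_t = eps_t + sum_i theta_i eps_{t-i} with
Var(eps_t) = sigma^2, the variance is
  gamma(0) = sigma^2 * (1 + sum_i theta_i^2).
  sum_i theta_i^2 = (0.041)^2 + (-0.533)^2 + (-0.428)^2 = 0.001681 + 0.284089 + 0.183184 = 0.468954.
  gamma(0) = 1 * (1 + 0.468954) = 1 * 1.468954 = 1.468954, which rounds to 1.4690.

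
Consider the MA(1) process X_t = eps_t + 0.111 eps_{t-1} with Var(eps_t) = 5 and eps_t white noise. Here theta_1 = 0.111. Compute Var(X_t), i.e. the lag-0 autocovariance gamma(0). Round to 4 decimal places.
\gamma(0) = 5.0616

For an MA(q) process X_t = eps_t + sum_i theta_i eps_{t-i} with
Var(eps_t) = sigma^2, the variance is
  gamma(0) = sigma^2 * (1 + sum_i theta_i^2).
  sum_i theta_i^2 = (0.111)^2 = 0.012321.
  gamma(0) = 5 * (1 + 0.012321) = 5 * 1.012321 = 5.061605, which rounds to 5.0616.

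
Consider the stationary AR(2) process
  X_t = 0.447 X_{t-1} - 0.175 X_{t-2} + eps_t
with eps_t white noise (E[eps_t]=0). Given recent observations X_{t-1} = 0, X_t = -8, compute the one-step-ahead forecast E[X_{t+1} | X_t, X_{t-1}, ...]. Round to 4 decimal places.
E[X_{t+1} \mid \mathcal F_t] = -3.5760

For an AR(p) model X_t = c + sum_i phi_i X_{t-i} + eps_t, the
one-step-ahead conditional mean is
  E[X_{t+1} | X_t, ...] = c + sum_i phi_i X_{t+1-i}.
Substitute known values:
  E[X_{t+1} | ...] = (0.447) * (-8) + (-0.175) * (0)
                   = -3.5760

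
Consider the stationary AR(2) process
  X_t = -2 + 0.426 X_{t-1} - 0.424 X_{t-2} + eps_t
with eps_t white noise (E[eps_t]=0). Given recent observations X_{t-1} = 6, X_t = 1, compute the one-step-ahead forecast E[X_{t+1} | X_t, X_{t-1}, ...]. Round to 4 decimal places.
E[X_{t+1} \mid \mathcal F_t] = -4.1180

For an AR(p) model X_t = c + sum_i phi_i X_{t-i} + eps_t, the
one-step-ahead conditional mean is
  E[X_{t+1} | X_t, ...] = c + sum_i phi_i X_{t+1-i}.
Substitute known values:
  E[X_{t+1} | ...] = -2 + (0.426) * (1) + (-0.424) * (6)
                   = -4.1180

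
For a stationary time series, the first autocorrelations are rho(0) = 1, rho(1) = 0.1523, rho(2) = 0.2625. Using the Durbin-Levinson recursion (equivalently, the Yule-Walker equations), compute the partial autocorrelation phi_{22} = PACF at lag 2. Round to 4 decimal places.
\phi_{22} = 0.2450

The PACF at lag k is phi_{kk}, the last component of the solution
to the Yule-Walker system G_k phi = r_k where
  (G_k)_{ij} = rho(|i - j|), (r_k)_i = rho(i), i,j = 1..k.
Equivalently, Durbin-Levinson gives phi_{kk} iteratively:
  phi_{11} = rho(1)
  phi_{kk} = [rho(k) - sum_{j=1..k-1} phi_{k-1,j} rho(k-j)]
            / [1 - sum_{j=1..k-1} phi_{k-1,j} rho(j)],
  phi_{k,j} = phi_{k-1,j} - phi_{kk} phi_{k-1,k-j},  j = 1..k-1.
Step k = 1:
  phi_11 = rho(1) = 0.1523.
Step k = 2:
  phi_22 = [rho(2) - phi_11 rho(1)] / [1 - phi_11 rho(1)] = [0.2625 - (0.1523)(0.1523)] / [1 - (0.1523)(0.1523)]
         = 0.23930471 / 0.97680471 = 0.245.
Therefore phi_{22} = 0.2450.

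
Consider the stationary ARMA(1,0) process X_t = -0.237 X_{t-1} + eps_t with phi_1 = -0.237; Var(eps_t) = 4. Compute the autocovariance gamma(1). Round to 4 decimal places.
\gamma(1) = -1.0044

Multiply the model equation by X_{t-k} and take expectations. With theta_0 = psi_0 = 1 and psi_j the MA(infinity) weights, this gives
  gamma(k) - sum_i phi_i gamma(k-i) = c_k,
  c_k = sigma^2 * sum_{j=k..q} theta_j psi_{j-k}   (c_k = 0 for k > q),
using gamma(-m) = gamma(m).
Pure AR (q = 0): c_0 = sigma^2 = 4, c_k = 0 for k >= 1.
Equations for k = 0 and k = 1 (AR order 1):
  gamma(0) = phi_1 gamma(1) + c_0
  gamma(1) = phi_1 gamma(0) + c_1
Substituting the second into the first: gamma(0) (1 - phi_1^2) = c_0 + phi_1 c_1, so
  gamma(0) = c_0 / (1 - phi_1^2) = 4 / (1 - (-0.237)^2) = 4 / 0.943831 = 4.238047.
  gamma(1) = phi_1 gamma(0) = (-0.237)(4.238047) = -1.004417.
Therefore gamma(1) = -1.0044 (to 4 decimal places).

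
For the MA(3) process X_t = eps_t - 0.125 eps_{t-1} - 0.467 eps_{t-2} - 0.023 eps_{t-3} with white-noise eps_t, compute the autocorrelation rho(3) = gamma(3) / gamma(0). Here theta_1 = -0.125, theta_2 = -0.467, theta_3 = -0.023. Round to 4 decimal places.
\rho(3) = -0.0186

For an MA(q) process with theta_0 = 1, the autocovariance is
  gamma(k) = sigma^2 * sum_{i=0..q-k} theta_i * theta_{i+k},
and rho(k) = gamma(k) / gamma(0). Sigma^2 cancels.
  numerator   = (1)*(-0.023) = -0.023.
  denominator = (1)^2 + (-0.125)^2 + (-0.467)^2 + (-0.023)^2 = 1.234243.
  rho(3) = -0.023 / 1.234243 = -0.0186.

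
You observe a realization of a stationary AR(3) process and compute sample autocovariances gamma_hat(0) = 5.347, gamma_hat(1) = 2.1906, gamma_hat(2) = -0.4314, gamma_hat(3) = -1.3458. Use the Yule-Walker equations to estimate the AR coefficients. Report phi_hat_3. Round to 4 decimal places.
\hat\phi_{3} = -0.1140

The Yule-Walker equations for an AR(p) process read, in matrix form,
  Gamma_p phi = r_p,   with   (Gamma_p)_{ij} = gamma(|i - j|),
                       (r_p)_i = gamma(i),   i,j = 1..p.
Substitute the sample gammas (Toeplitz matrix and right-hand side of size 3):
  Gamma_p = [[5.347, 2.1906, -0.4314], [2.1906, 5.347, 2.1906], [-0.4314, 2.1906, 5.347]]
  r_p     = [2.1906, -0.4314, -1.3458]
Written out (R1..R3):
  (R1) 5.347 phi_1 + 2.1906 phi_2 - 0.4314 phi_3 = 2.1906
  (R2) 2.1906 phi_1 + 5.347 phi_2 + 2.1906 phi_3 = -0.4314
  (R3) -0.4314 phi_1 + 2.1906 phi_2 + 5.347 phi_3 = -1.3458
Gaussian elimination:
  R2 <- R2 - (2.1906/5.347) R1 = R2 - (0.409688) R1:  4.449538 phi_2 + 2.367339 phi_3 = -1.328862
  R3 <- R3 - (-0.4314/5.347) R1 = R3 - (-0.080681) R1:  2.367339 phi_2 + 5.312194 phi_3 = -1.169061
  R3 <- R3 - (2.367339/4.449538) R2 = R3 - (0.532042) R2:  4.052671 phi_3 = -0.462051
Back-substitution:
  phi_hat_3 = -0.462051 / 4.052671 = -0.114011
  phi_hat_2 = (-1.328862 - (2.367339)(-0.114011)) / 4.449538 = -0.237993
  phi_hat_1 = (2.1906 - (2.1906)(-0.237993) - (-0.4314)(-0.114011)) / 5.347 = 0.497992
So phi_hat = [0.4980, -0.2380, -0.1140].
Therefore phi_hat_3 = -0.1140.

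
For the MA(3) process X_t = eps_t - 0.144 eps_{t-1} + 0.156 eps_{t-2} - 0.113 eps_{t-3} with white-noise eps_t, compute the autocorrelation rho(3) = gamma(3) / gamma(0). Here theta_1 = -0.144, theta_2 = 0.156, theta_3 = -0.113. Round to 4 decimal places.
\rho(3) = -0.1068

For an MA(q) process with theta_0 = 1, the autocovariance is
  gamma(k) = sigma^2 * sum_{i=0..q-k} theta_i * theta_{i+k},
and rho(k) = gamma(k) / gamma(0). Sigma^2 cancels.
  numerator   = (1)*(-0.113) = -0.113.
  denominator = (1)^2 + (-0.144)^2 + (0.156)^2 + (-0.113)^2 = 1.057841.
  rho(3) = -0.113 / 1.057841 = -0.1068.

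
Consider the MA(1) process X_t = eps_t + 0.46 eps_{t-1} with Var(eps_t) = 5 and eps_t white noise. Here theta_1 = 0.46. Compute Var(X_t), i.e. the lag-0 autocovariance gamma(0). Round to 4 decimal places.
\gamma(0) = 6.0580

For an MA(q) process X_t = eps_t + sum_i theta_i eps_{t-i} with
Var(eps_t) = sigma^2, the variance is
  gamma(0) = sigma^2 * (1 + sum_i theta_i^2).
  sum_i theta_i^2 = (0.46)^2 = 0.2116.
  gamma(0) = 5 * (1 + 0.2116) = 5 * 1.2116 = 6.058, which rounds to 6.0580.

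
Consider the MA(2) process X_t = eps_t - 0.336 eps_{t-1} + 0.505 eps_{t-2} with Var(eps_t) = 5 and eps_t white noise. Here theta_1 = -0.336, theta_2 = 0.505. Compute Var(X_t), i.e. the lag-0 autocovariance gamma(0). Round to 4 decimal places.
\gamma(0) = 6.8396

For an MA(q) process X_t = eps_t + sum_i theta_i eps_{t-i} with
Var(eps_t) = sigma^2, the variance is
  gamma(0) = sigma^2 * (1 + sum_i theta_i^2).
  sum_i theta_i^2 = (-0.336)^2 + (0.505)^2 = 0.112896 + 0.255025 = 0.367921.
  gamma(0) = 5 * (1 + 0.367921) = 5 * 1.367921 = 6.839605, which rounds to 6.8396.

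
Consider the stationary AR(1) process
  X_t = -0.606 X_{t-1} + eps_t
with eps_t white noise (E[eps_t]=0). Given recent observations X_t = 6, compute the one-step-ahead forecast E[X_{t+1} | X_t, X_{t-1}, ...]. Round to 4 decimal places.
E[X_{t+1} \mid \mathcal F_t] = -3.6360

For an AR(p) model X_t = c + sum_i phi_i X_{t-i} + eps_t, the
one-step-ahead conditional mean is
  E[X_{t+1} | X_t, ...] = c + sum_i phi_i X_{t+1-i}.
Substitute known values:
  E[X_{t+1} | ...] = (-0.606) * (6)
                   = -3.6360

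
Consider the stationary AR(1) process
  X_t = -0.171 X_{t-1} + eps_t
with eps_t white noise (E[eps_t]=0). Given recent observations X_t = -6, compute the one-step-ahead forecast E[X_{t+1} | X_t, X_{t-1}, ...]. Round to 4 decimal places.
E[X_{t+1} \mid \mathcal F_t] = 1.0260

For an AR(p) model X_t = c + sum_i phi_i X_{t-i} + eps_t, the
one-step-ahead conditional mean is
  E[X_{t+1} | X_t, ...] = c + sum_i phi_i X_{t+1-i}.
Substitute known values:
  E[X_{t+1} | ...] = (-0.171) * (-6)
                   = 1.0260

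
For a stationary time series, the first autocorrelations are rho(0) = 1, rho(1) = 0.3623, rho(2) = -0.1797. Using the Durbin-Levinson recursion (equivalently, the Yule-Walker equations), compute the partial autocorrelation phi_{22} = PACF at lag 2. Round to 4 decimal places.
\phi_{22} = -0.3579

The PACF at lag k is phi_{kk}, the last component of the solution
to the Yule-Walker system G_k phi = r_k where
  (G_k)_{ij} = rho(|i - j|), (r_k)_i = rho(i), i,j = 1..k.
Equivalently, Durbin-Levinson gives phi_{kk} iteratively:
  phi_{11} = rho(1)
  phi_{kk} = [rho(k) - sum_{j=1..k-1} phi_{k-1,j} rho(k-j)]
            / [1 - sum_{j=1..k-1} phi_{k-1,j} rho(j)],
  phi_{k,j} = phi_{k-1,j} - phi_{kk} phi_{k-1,k-j},  j = 1..k-1.
Step k = 1:
  phi_11 = rho(1) = 0.3623.
Step k = 2:
  phi_22 = [rho(2) - phi_11 rho(1)] / [1 - phi_11 rho(1)] = [-0.1797 - (0.3623)(0.3623)] / [1 - (0.3623)(0.3623)]
         = -0.31096129 / 0.86873871 = -0.3579.
Therefore phi_{22} = -0.3579.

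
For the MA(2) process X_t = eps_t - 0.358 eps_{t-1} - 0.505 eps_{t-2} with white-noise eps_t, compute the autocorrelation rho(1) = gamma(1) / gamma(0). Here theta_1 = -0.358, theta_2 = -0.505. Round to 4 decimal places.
\rho(1) = -0.1281

For an MA(q) process with theta_0 = 1, the autocovariance is
  gamma(k) = sigma^2 * sum_{i=0..q-k} theta_i * theta_{i+k},
and rho(k) = gamma(k) / gamma(0). Sigma^2 cancels.
  numerator   = (1)*(-0.358) + (-0.358)*(-0.505) = -0.17721.
  denominator = (1)^2 + (-0.358)^2 + (-0.505)^2 = 1.383189.
  rho(1) = -0.17721 / 1.383189 = -0.1281.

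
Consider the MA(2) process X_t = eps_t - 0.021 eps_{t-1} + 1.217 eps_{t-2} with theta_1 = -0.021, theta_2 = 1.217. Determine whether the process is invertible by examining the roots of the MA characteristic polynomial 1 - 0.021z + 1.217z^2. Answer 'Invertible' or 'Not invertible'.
\text{Not invertible}

The MA(q) characteristic polynomial is P(z) = 1 - 0.021z + 1.217z^2.
Invertibility requires all roots to lie outside the unit circle, i.e. |z| > 1 for every root.
Set 1 + (-0.021) z + (1.217) z^2 = 0, i.e. a z^2 + b z + c = 0 with a = 1.217, b = -0.021, c = 1.
Discriminant D = b^2 - 4ac = (-0.021)^2 - 4*(1.217)*1 = 0.000441 - (4.868) = -4.867559.
D < 0, so the roots are the complex-conjugate pair z = (-b +/- i sqrt(-D)) / (2a) = 0.0086 +/- 0.9064i.
For a conjugate pair |z|^2 = z * conj(z) = (product of roots) = c/a = 1/(1.217) = 0.821693, so |z| = sqrt(0.821693) = 0.9065 for both roots.
Moduli of all roots: 0.9065, 0.9065.
All moduli strictly greater than 1? No.
Verdict: Not invertible.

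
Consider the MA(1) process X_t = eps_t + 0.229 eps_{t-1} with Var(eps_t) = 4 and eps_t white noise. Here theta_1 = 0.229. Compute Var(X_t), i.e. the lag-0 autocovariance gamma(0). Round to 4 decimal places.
\gamma(0) = 4.2098

For an MA(q) process X_t = eps_t + sum_i theta_i eps_{t-i} with
Var(eps_t) = sigma^2, the variance is
  gamma(0) = sigma^2 * (1 + sum_i theta_i^2).
  sum_i theta_i^2 = (0.229)^2 = 0.052441.
  gamma(0) = 4 * (1 + 0.052441) = 4 * 1.052441 = 4.209764, which rounds to 4.2098.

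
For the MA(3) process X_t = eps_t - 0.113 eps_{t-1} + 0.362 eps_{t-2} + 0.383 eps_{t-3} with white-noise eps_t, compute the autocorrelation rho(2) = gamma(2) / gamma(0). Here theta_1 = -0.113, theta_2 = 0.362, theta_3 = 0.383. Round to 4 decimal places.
\rho(2) = 0.2470

For an MA(q) process with theta_0 = 1, the autocovariance is
  gamma(k) = sigma^2 * sum_{i=0..q-k} theta_i * theta_{i+k},
and rho(k) = gamma(k) / gamma(0). Sigma^2 cancels.
  numerator   = (1)*(0.362) + (-0.113)*(0.383) = 0.318721.
  denominator = (1)^2 + (-0.113)^2 + (0.362)^2 + (0.383)^2 = 1.290502.
  rho(2) = 0.318721 / 1.290502 = 0.2470.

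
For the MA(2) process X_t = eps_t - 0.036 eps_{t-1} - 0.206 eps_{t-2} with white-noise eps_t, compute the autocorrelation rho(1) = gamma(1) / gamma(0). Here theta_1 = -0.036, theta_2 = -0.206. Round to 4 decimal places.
\rho(1) = -0.0274

For an MA(q) process with theta_0 = 1, the autocovariance is
  gamma(k) = sigma^2 * sum_{i=0..q-k} theta_i * theta_{i+k},
and rho(k) = gamma(k) / gamma(0). Sigma^2 cancels.
  numerator   = (1)*(-0.036) + (-0.036)*(-0.206) = -0.028584.
  denominator = (1)^2 + (-0.036)^2 + (-0.206)^2 = 1.043732.
  rho(1) = -0.028584 / 1.043732 = -0.0274.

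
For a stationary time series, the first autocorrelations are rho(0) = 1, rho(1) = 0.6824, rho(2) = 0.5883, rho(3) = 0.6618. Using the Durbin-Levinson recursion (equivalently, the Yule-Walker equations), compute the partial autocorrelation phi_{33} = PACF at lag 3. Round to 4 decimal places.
\phi_{33} = 0.3869

The PACF at lag k is phi_{kk}, the last component of the solution
to the Yule-Walker system G_k phi = r_k where
  (G_k)_{ij} = rho(|i - j|), (r_k)_i = rho(i), i,j = 1..k.
Equivalently, Durbin-Levinson gives phi_{kk} iteratively:
  phi_{11} = rho(1)
  phi_{kk} = [rho(k) - sum_{j=1..k-1} phi_{k-1,j} rho(k-j)]
            / [1 - sum_{j=1..k-1} phi_{k-1,j} rho(j)],
  phi_{k,j} = phi_{k-1,j} - phi_{kk} phi_{k-1,k-j},  j = 1..k-1.
Step k = 1:
  phi_11 = rho(1) = 0.6824.
Step k = 2:
  phi_22 = [rho(2) - phi_11 rho(1)] / [1 - phi_11 rho(1)] = [0.5883 - (0.6824)(0.6824)] / [1 - (0.6824)(0.6824)]
         = 0.12263024 / 0.53433024 = 0.229503.
  Update: phi_21 = phi_11 - phi_22 phi_11 = 0.6824 - (0.229503)(0.6824) = 0.525787.
Step k = 3:
  phi_33 = [rho(3) - phi_21 rho(2) - phi_22 rho(1)] / [1 - phi_21 rho(1) - phi_22 rho(2)]
    numerator   = 0.6618 - (0.525787)(0.5883) - (0.229503)(0.6824) = 0.19586665
    denominator = 1 - (0.525787)(0.6824) - (0.229503)(0.5883) = 0.50618627
  phi_33 = 0.19586665 / 0.50618627 = 0.3869.
Therefore phi_{33} = 0.3869.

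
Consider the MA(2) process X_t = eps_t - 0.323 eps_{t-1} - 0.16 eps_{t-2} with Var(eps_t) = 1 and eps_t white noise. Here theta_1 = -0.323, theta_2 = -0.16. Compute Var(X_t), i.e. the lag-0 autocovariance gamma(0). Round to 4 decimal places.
\gamma(0) = 1.1299

For an MA(q) process X_t = eps_t + sum_i theta_i eps_{t-i} with
Var(eps_t) = sigma^2, the variance is
  gamma(0) = sigma^2 * (1 + sum_i theta_i^2).
  sum_i theta_i^2 = (-0.323)^2 + (-0.16)^2 = 0.104329 + 0.0256 = 0.129929.
  gamma(0) = 1 * (1 + 0.129929) = 1 * 1.129929 = 1.129929, which rounds to 1.1299.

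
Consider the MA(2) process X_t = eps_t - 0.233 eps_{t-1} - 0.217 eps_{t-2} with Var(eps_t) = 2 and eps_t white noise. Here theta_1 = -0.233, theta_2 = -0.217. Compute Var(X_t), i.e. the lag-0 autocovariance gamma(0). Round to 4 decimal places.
\gamma(0) = 2.2028

For an MA(q) process X_t = eps_t + sum_i theta_i eps_{t-i} with
Var(eps_t) = sigma^2, the variance is
  gamma(0) = sigma^2 * (1 + sum_i theta_i^2).
  sum_i theta_i^2 = (-0.233)^2 + (-0.217)^2 = 0.054289 + 0.047089 = 0.101378.
  gamma(0) = 2 * (1 + 0.101378) = 2 * 1.101378 = 2.202756, which rounds to 2.2028.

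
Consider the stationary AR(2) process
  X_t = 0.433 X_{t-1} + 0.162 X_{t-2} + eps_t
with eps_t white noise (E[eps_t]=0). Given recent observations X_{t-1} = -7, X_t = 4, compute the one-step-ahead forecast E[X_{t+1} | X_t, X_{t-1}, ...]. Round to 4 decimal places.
E[X_{t+1} \mid \mathcal F_t] = 0.5980

For an AR(p) model X_t = c + sum_i phi_i X_{t-i} + eps_t, the
one-step-ahead conditional mean is
  E[X_{t+1} | X_t, ...] = c + sum_i phi_i X_{t+1-i}.
Substitute known values:
  E[X_{t+1} | ...] = (0.433) * (4) + (0.162) * (-7)
                   = 0.5980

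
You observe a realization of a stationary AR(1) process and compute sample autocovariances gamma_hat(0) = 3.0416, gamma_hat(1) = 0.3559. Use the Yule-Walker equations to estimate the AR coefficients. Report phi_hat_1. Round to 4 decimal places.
\hat\phi_{1} = 0.1170

The Yule-Walker equations for an AR(p) process read, in matrix form,
  Gamma_p phi = r_p,   with   (Gamma_p)_{ij} = gamma(|i - j|),
                       (r_p)_i = gamma(i),   i,j = 1..p.
Substitute the sample gammas (Toeplitz matrix and right-hand side of size 1):
  Gamma_p = [[3.0416]]
  r_p     = [0.3559]
With p = 1 this is the single equation gamma(0) phi_1 = gamma(1):
  phi_hat_1 = gamma(1) / gamma(0) = 0.3559 / 3.0416 = 0.1170.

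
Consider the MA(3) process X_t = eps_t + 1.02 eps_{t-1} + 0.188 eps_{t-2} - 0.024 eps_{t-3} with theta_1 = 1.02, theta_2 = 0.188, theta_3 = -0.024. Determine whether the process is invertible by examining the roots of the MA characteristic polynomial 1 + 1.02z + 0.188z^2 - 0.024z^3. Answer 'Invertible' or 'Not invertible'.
\text{Invertible}

The MA(q) characteristic polynomial is P(z) = 1 + 1.02z + 0.188z^2 - 0.024z^3.
Invertibility requires all roots to lie outside the unit circle, i.e. |z| > 1 for every root.
Degree 3: look for a simple real root z0 first, then factor out (1 - z/z0) and solve the remaining quadratic.
Testing z0 = -2.5: P(-2.5) = 1 + (1.02)(-2.5) + (0.188)(-2.5)^2 + (-0.024)(-2.5)^3
  = 1 + (-2.55) + (1.175) + (0.375) = 0.  So z_0 = -2.5 is a root, |z_0| = 2.5.
Divide out the factor (1 + 0.4 z) = (1 - z/z0) (since 1/z0 = -0.4):
  P(z) = (1 + 0.4 z)(1 + (0.62) z + (-0.06) z^2)
  [check: z-coef 0.62 - (-0.4) = 1.02; z^2-coef -0.06 - (-0.4)(0.62) = 0.188; z^3-coef -(-0.4)(-0.06) = -0.024.]
Remaining roots from the quadratic factor 1 + (0.62) z + (-0.06) z^2:
  Set 1 + (0.62) z + (-0.06) z^2 = 0, i.e. a z^2 + b z + c = 0 with a = -0.06, b = 0.62, c = 1.
  Discriminant D = b^2 - 4ac = (0.62)^2 - 4*(-0.06)*1 = 0.3844 - (-0.24) = 0.6244.
  D >= 0, so the roots are real: z = (-b +/- sqrt(D)) / (2a) = (-0.62 +/- 0.79019) / (-0.12).
    z_1 = (-0.62 + 0.79019) / (-0.12) = -1.4182,   |z_1| = 1.4182.
    z_2 = (-0.62 - 0.79019) / (-0.12) = 11.7516,   |z_2| = 11.7516.
Moduli of all roots: 2.5000, 1.4182, 11.7516.
All moduli strictly greater than 1? Yes.
Verdict: Invertible.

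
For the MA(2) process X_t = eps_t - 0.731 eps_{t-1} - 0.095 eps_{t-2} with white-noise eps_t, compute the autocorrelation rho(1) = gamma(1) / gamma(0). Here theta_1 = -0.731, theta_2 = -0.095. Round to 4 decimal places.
\rho(1) = -0.4286

For an MA(q) process with theta_0 = 1, the autocovariance is
  gamma(k) = sigma^2 * sum_{i=0..q-k} theta_i * theta_{i+k},
and rho(k) = gamma(k) / gamma(0). Sigma^2 cancels.
  numerator   = (1)*(-0.731) + (-0.731)*(-0.095) = -0.661555.
  denominator = (1)^2 + (-0.731)^2 + (-0.095)^2 = 1.543386.
  rho(1) = -0.661555 / 1.543386 = -0.4286.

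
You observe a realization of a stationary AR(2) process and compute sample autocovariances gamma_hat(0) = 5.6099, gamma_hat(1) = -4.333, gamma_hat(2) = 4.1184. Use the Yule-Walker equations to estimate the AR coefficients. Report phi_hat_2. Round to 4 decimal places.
\hat\phi_{2} = 0.3410

The Yule-Walker equations for an AR(p) process read, in matrix form,
  Gamma_p phi = r_p,   with   (Gamma_p)_{ij} = gamma(|i - j|),
                       (r_p)_i = gamma(i),   i,j = 1..p.
Substitute the sample gammas (Toeplitz matrix and right-hand side of size 2):
  Gamma_p = [[5.6099, -4.333], [-4.333, 5.6099]]
  r_p     = [-4.333, 4.1184]
Written out:
  5.6099 phi_1 - 4.333 phi_2 = -4.333
  -4.333 phi_1 + 5.6099 phi_2 = 4.1184
Solve by Cramer's rule:
  det = gamma(0)^2 - gamma(1)^2 = (5.6099)^2 - (-4.333)^2 = 31.47097801 - 18.774889 = 12.69608901
  phi_hat_1 = [gamma(1) gamma(0) - gamma(1) gamma(2)] / det = [(-4.333)(5.6099) - (-4.333)(4.1184)] / 12.69608901 = -6.4626695 / 12.69608901 = -0.509
  phi_hat_2 = [gamma(0) gamma(2) - gamma(1)^2] / det = [(5.6099)(4.1184) - (-4.333)^2] / 12.69608901 = 4.32892316 / 12.69608901 = 0.341
So phi_hat = [-0.5090, 0.3410].
Therefore phi_hat_2 = 0.3410.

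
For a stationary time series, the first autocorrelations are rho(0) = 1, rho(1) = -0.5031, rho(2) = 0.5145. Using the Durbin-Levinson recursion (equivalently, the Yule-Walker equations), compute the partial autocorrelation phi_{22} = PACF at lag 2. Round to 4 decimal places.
\phi_{22} = 0.3500

The PACF at lag k is phi_{kk}, the last component of the solution
to the Yule-Walker system G_k phi = r_k where
  (G_k)_{ij} = rho(|i - j|), (r_k)_i = rho(i), i,j = 1..k.
Equivalently, Durbin-Levinson gives phi_{kk} iteratively:
  phi_{11} = rho(1)
  phi_{kk} = [rho(k) - sum_{j=1..k-1} phi_{k-1,j} rho(k-j)]
            / [1 - sum_{j=1..k-1} phi_{k-1,j} rho(j)],
  phi_{k,j} = phi_{k-1,j} - phi_{kk} phi_{k-1,k-j},  j = 1..k-1.
Step k = 1:
  phi_11 = rho(1) = -0.5031.
Step k = 2:
  phi_22 = [rho(2) - phi_11 rho(1)] / [1 - phi_11 rho(1)] = [0.5145 - (-0.5031)(-0.5031)] / [1 - (-0.5031)(-0.5031)]
         = 0.26139039 / 0.74689039 = 0.35.
Therefore phi_{22} = 0.3500.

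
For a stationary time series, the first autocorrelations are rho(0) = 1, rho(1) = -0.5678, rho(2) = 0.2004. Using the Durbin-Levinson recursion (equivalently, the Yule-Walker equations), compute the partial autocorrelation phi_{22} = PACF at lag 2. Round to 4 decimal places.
\phi_{22} = -0.1800

The PACF at lag k is phi_{kk}, the last component of the solution
to the Yule-Walker system G_k phi = r_k where
  (G_k)_{ij} = rho(|i - j|), (r_k)_i = rho(i), i,j = 1..k.
Equivalently, Durbin-Levinson gives phi_{kk} iteratively:
  phi_{11} = rho(1)
  phi_{kk} = [rho(k) - sum_{j=1..k-1} phi_{k-1,j} rho(k-j)]
            / [1 - sum_{j=1..k-1} phi_{k-1,j} rho(j)],
  phi_{k,j} = phi_{k-1,j} - phi_{kk} phi_{k-1,k-j},  j = 1..k-1.
Step k = 1:
  phi_11 = rho(1) = -0.5678.
Step k = 2:
  phi_22 = [rho(2) - phi_11 rho(1)] / [1 - phi_11 rho(1)] = [0.2004 - (-0.5678)(-0.5678)] / [1 - (-0.5678)(-0.5678)]
         = -0.12199684 / 0.67760316 = -0.18.
Therefore phi_{22} = -0.1800.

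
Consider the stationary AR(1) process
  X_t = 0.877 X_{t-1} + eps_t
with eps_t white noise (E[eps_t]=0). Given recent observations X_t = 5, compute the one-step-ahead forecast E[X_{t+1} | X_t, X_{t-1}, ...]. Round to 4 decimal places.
E[X_{t+1} \mid \mathcal F_t] = 4.3850

For an AR(p) model X_t = c + sum_i phi_i X_{t-i} + eps_t, the
one-step-ahead conditional mean is
  E[X_{t+1} | X_t, ...] = c + sum_i phi_i X_{t+1-i}.
Substitute known values:
  E[X_{t+1} | ...] = (0.877) * (5)
                   = 4.3850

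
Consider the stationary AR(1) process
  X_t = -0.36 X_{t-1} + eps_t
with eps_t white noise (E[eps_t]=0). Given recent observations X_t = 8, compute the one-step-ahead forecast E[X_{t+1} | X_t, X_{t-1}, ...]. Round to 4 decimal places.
E[X_{t+1} \mid \mathcal F_t] = -2.8800

For an AR(p) model X_t = c + sum_i phi_i X_{t-i} + eps_t, the
one-step-ahead conditional mean is
  E[X_{t+1} | X_t, ...] = c + sum_i phi_i X_{t+1-i}.
Substitute known values:
  E[X_{t+1} | ...] = (-0.36) * (8)
                   = -2.8800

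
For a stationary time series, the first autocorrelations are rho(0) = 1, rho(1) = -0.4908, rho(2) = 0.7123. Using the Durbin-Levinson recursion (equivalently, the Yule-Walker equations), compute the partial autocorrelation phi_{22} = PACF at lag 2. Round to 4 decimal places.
\phi_{22} = 0.6210

The PACF at lag k is phi_{kk}, the last component of the solution
to the Yule-Walker system G_k phi = r_k where
  (G_k)_{ij} = rho(|i - j|), (r_k)_i = rho(i), i,j = 1..k.
Equivalently, Durbin-Levinson gives phi_{kk} iteratively:
  phi_{11} = rho(1)
  phi_{kk} = [rho(k) - sum_{j=1..k-1} phi_{k-1,j} rho(k-j)]
            / [1 - sum_{j=1..k-1} phi_{k-1,j} rho(j)],
  phi_{k,j} = phi_{k-1,j} - phi_{kk} phi_{k-1,k-j},  j = 1..k-1.
Step k = 1:
  phi_11 = rho(1) = -0.4908.
Step k = 2:
  phi_22 = [rho(2) - phi_11 rho(1)] / [1 - phi_11 rho(1)] = [0.7123 - (-0.4908)(-0.4908)] / [1 - (-0.4908)(-0.4908)]
         = 0.47141536 / 0.75911536 = 0.621.
Therefore phi_{22} = 0.6210.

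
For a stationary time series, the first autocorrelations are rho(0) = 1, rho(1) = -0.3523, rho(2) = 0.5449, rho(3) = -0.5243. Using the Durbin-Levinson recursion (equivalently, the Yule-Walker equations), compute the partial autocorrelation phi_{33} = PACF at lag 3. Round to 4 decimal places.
\phi_{33} = -0.3789

The PACF at lag k is phi_{kk}, the last component of the solution
to the Yule-Walker system G_k phi = r_k where
  (G_k)_{ij} = rho(|i - j|), (r_k)_i = rho(i), i,j = 1..k.
Equivalently, Durbin-Levinson gives phi_{kk} iteratively:
  phi_{11} = rho(1)
  phi_{kk} = [rho(k) - sum_{j=1..k-1} phi_{k-1,j} rho(k-j)]
            / [1 - sum_{j=1..k-1} phi_{k-1,j} rho(j)],
  phi_{k,j} = phi_{k-1,j} - phi_{kk} phi_{k-1,k-j},  j = 1..k-1.
Step k = 1:
  phi_11 = rho(1) = -0.3523.
Step k = 2:
  phi_22 = [rho(2) - phi_11 rho(1)] / [1 - phi_11 rho(1)] = [0.5449 - (-0.3523)(-0.3523)] / [1 - (-0.3523)(-0.3523)]
         = 0.42078471 / 0.87588471 = 0.480411.
  Update: phi_21 = phi_11 - phi_22 phi_11 = -0.3523 - (0.480411)(-0.3523) = -0.183051.
Step k = 3:
  phi_33 = [rho(3) - phi_21 rho(2) - phi_22 rho(1)] / [1 - phi_21 rho(1) - phi_22 rho(2)]
    numerator   = -0.5243 - (-0.183051)(0.5449) - (0.480411)(-0.3523) = -0.25530659
    denominator = 1 - (-0.183051)(-0.3523) - (0.480411)(0.5449) = 0.67373508
  phi_33 = -0.25530659 / 0.67373508 = -0.3789.
Therefore phi_{33} = -0.3789.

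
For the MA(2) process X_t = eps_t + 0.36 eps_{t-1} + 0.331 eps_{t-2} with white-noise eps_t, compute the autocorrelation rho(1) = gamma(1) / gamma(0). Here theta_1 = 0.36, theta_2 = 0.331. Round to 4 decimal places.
\rho(1) = 0.3867

For an MA(q) process with theta_0 = 1, the autocovariance is
  gamma(k) = sigma^2 * sum_{i=0..q-k} theta_i * theta_{i+k},
and rho(k) = gamma(k) / gamma(0). Sigma^2 cancels.
  numerator   = (1)*(0.36) + (0.36)*(0.331) = 0.47916.
  denominator = (1)^2 + (0.36)^2 + (0.331)^2 = 1.239161.
  rho(1) = 0.47916 / 1.239161 = 0.3867.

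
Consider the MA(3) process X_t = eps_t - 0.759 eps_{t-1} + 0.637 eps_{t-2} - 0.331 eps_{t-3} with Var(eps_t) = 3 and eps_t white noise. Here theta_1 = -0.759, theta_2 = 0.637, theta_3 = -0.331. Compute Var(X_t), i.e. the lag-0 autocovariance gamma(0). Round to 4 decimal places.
\gamma(0) = 6.2742

For an MA(q) process X_t = eps_t + sum_i theta_i eps_{t-i} with
Var(eps_t) = sigma^2, the variance is
  gamma(0) = sigma^2 * (1 + sum_i theta_i^2).
  sum_i theta_i^2 = (-0.759)^2 + (0.637)^2 + (-0.331)^2 = 0.576081 + 0.405769 + 0.109561 = 1.091411.
  gamma(0) = 3 * (1 + 1.091411) = 3 * 2.091411 = 6.274233, which rounds to 6.2742.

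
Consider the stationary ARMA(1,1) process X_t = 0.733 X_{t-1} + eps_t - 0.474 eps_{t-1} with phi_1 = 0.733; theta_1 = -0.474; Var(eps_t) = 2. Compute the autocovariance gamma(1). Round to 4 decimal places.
\gamma(1) = 0.7305

Multiply the model equation by X_{t-k} and take expectations. With theta_0 = psi_0 = 1 and psi_j the MA(infinity) weights, this gives
  gamma(k) - sum_i phi_i gamma(k-i) = c_k,
  c_k = sigma^2 * sum_{j=k..q} theta_j psi_{j-k}   (c_k = 0 for k > q),
using gamma(-m) = gamma(m).
psi-weights needed (psi_j = theta_j + sum_i phi_i psi_{j-i}):
  psi_1 = theta_1 + phi_1 = -0.474 + (0.733) = 0.259
Right-hand sides:
  c_0 = sigma^2 (1 + theta_1 psi_1) = 2 * (1 + (-0.474)(0.259)) = 2 * 0.877234 = 1.754468
  c_1 = sigma^2 theta_1 = 2 * (-0.474) = -0.948
  c_2 = 0
Equations for k = 0 and k = 1 (AR order 1):
  gamma(0) = phi_1 gamma(1) + c_0
  gamma(1) = phi_1 gamma(0) + c_1
Substituting the second into the first: gamma(0) (1 - phi_1^2) = c_0 + phi_1 c_1, so
  gamma(0) = (c_0 + phi_1 c_1) / (1 - phi_1^2) = (1.754468 + (0.733)(-0.948)) / (1 - (0.733)^2) = 1.059584 / 0.462711 = 2.289948.
  gamma(1) = phi_1 gamma(0) + c_1 = (0.733)(2.289948) + (-0.948) = 0.730532.
Therefore gamma(1) = 0.7305 (to 4 decimal places).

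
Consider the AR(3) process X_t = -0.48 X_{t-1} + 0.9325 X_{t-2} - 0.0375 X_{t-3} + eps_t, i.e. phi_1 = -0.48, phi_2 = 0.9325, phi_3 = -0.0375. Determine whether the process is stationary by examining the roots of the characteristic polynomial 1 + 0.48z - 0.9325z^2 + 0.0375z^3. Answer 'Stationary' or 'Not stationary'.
\text{Not stationary}

The AR(p) characteristic polynomial is P(z) = 1 + 0.48z - 0.9325z^2 + 0.0375z^3.
Stationarity requires all roots to lie outside the unit circle, i.e. |z| > 1 for every root.
Degree 3: look for a simple real root z0 first, then factor out (1 - z/z0) and solve the remaining quadratic.
Testing z0 = -0.8: P(-0.8) = 1 + (0.48)(-0.8) + (-0.9325)(-0.8)^2 + (0.0375)(-0.8)^3
  = 1 + (-0.384) + (-0.5968) + (-0.0192) = 0.  So z_0 = -0.8 is a root, |z_0| = 0.8.
Divide out the factor (1 + 1.25 z) = (1 - z/z0) (since 1/z0 = -1.25):
  P(z) = (1 + 1.25 z)(1 + (-0.77) z + (0.03) z^2)
  [check: z-coef -0.77 - (-1.25) = 0.48; z^2-coef 0.03 - (-1.25)(-0.77) = -0.9325; z^3-coef -(-1.25)(0.03) = 0.0375.]
Remaining roots from the quadratic factor 1 + (-0.77) z + (0.03) z^2:
  Set 1 + (-0.77) z + (0.03) z^2 = 0, i.e. a z^2 + b z + c = 0 with a = 0.03, b = -0.77, c = 1.
  Discriminant D = b^2 - 4ac = (-0.77)^2 - 4*(0.03)*1 = 0.5929 - (0.12) = 0.4729.
  D >= 0, so the roots are real: z = (-b +/- sqrt(D)) / (2a) = (0.77 +/- 0.687677) / (0.06).
    z_1 = (0.77 + 0.687677) / (0.06) = 24.2946,   |z_1| = 24.2946.
    z_2 = (0.77 - 0.687677) / (0.06) = 1.372,   |z_2| = 1.372.
Moduli of all roots: 0.8000, 24.2946, 1.3720.
All moduli strictly greater than 1? No.
Verdict: Not stationary.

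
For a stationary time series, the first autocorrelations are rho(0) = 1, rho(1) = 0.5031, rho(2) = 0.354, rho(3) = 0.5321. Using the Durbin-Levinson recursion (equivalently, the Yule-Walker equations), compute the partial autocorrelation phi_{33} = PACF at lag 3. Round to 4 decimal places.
\phi_{33} = 0.4229

The PACF at lag k is phi_{kk}, the last component of the solution
to the Yule-Walker system G_k phi = r_k where
  (G_k)_{ij} = rho(|i - j|), (r_k)_i = rho(i), i,j = 1..k.
Equivalently, Durbin-Levinson gives phi_{kk} iteratively:
  phi_{11} = rho(1)
  phi_{kk} = [rho(k) - sum_{j=1..k-1} phi_{k-1,j} rho(k-j)]
            / [1 - sum_{j=1..k-1} phi_{k-1,j} rho(j)],
  phi_{k,j} = phi_{k-1,j} - phi_{kk} phi_{k-1,k-j},  j = 1..k-1.
Step k = 1:
  phi_11 = rho(1) = 0.5031.
Step k = 2:
  phi_22 = [rho(2) - phi_11 rho(1)] / [1 - phi_11 rho(1)] = [0.354 - (0.5031)(0.5031)] / [1 - (0.5031)(0.5031)]
         = 0.10089039 / 0.74689039 = 0.135081.
  Update: phi_21 = phi_11 - phi_22 phi_11 = 0.5031 - (0.135081)(0.5031) = 0.435141.
Step k = 3:
  phi_33 = [rho(3) - phi_21 rho(2) - phi_22 rho(1)] / [1 - phi_21 rho(1) - phi_22 rho(2)]
    numerator   = 0.5321 - (0.435141)(0.354) - (0.135081)(0.5031) = 0.31010106
    denominator = 1 - (0.435141)(0.5031) - (0.135081)(0.354) = 0.73326206
  phi_33 = 0.31010106 / 0.73326206 = 0.4229.
Therefore phi_{33} = 0.4229.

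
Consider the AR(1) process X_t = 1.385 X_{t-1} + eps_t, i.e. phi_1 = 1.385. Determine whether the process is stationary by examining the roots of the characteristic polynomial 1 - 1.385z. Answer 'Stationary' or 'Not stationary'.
\text{Not stationary}

The AR(p) characteristic polynomial is P(z) = 1 - 1.385z.
Stationarity requires all roots to lie outside the unit circle, i.e. |z| > 1 for every root.
This is linear in z: 1 + (-1.385) z = 0  =>  z = -1/(-1.385) = 0.722022,  |z| = 0.722022.
Moduli of all roots: 0.7220.
All moduli strictly greater than 1? No.
Verdict: Not stationary.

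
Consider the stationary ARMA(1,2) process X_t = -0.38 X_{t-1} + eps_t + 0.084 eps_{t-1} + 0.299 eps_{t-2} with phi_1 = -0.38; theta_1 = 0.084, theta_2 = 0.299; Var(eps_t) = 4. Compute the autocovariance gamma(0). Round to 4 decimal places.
\gamma(0) = 5.1420

Multiply the model equation by X_{t-k} and take expectations. With theta_0 = psi_0 = 1 and psi_j the MA(infinity) weights, this gives
  gamma(k) - sum_i phi_i gamma(k-i) = c_k,
  c_k = sigma^2 * sum_{j=k..q} theta_j psi_{j-k}   (c_k = 0 for k > q),
using gamma(-m) = gamma(m).
psi-weights needed (psi_j = theta_j + sum_i phi_i psi_{j-i}):
  psi_1 = theta_1 + phi_1 = 0.084 + (-0.38) = -0.296
  psi_2 = theta_2 + phi_1 psi_1 = 0.299 + (-0.38)(-0.296) = 0.41148
Right-hand sides:
  c_0 = sigma^2 (1 + theta_1 psi_1 + theta_2 psi_2) = 4 * (1 + (0.084)(-0.296) + (0.299)(0.41148)) = 4 * 1.098169 = 4.392674
  c_1 = sigma^2 (theta_1 + theta_2 psi_1) = 4 * (0.084 + (0.299)(-0.296)) = -0.018016
  c_2 = sigma^2 theta_2 = 4 * (0.299) = 1.196
Equations for k = 0 and k = 1 (AR order 1):
  gamma(0) = phi_1 gamma(1) + c_0
  gamma(1) = phi_1 gamma(0) + c_1
Substituting the second into the first: gamma(0) (1 - phi_1^2) = c_0 + phi_1 c_1, so
  gamma(0) = (c_0 + phi_1 c_1) / (1 - phi_1^2) = (4.392674 + (-0.38)(-0.018016)) / (1 - (-0.38)^2) = 4.39952 / 0.8556 = 5.142029.
Therefore gamma(0) = 5.1420 (to 4 decimal places).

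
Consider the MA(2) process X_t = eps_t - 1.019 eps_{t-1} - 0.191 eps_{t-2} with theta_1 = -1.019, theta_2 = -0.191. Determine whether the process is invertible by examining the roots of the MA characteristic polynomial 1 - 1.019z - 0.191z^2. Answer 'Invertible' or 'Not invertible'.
\text{Not invertible}

The MA(q) characteristic polynomial is P(z) = 1 - 1.019z - 0.191z^2.
Invertibility requires all roots to lie outside the unit circle, i.e. |z| > 1 for every root.
Set 1 + (-1.019) z + (-0.191) z^2 = 0, i.e. a z^2 + b z + c = 0 with a = -0.191, b = -1.019, c = 1.
Discriminant D = b^2 - 4ac = (-1.019)^2 - 4*(-0.191)*1 = 1.038361 - (-0.764) = 1.802361.
D >= 0, so the roots are real: z = (-b +/- sqrt(D)) / (2a) = (1.019 +/- 1.34252) / (-0.382).
  z_1 = (1.019 + 1.34252) / (-0.382) = -6.182,   |z_1| = 6.182.
  z_2 = (1.019 - 1.34252) / (-0.382) = 0.8469,   |z_2| = 0.8469.
Moduli of all roots: 6.1820, 0.8469.
All moduli strictly greater than 1? No.
Verdict: Not invertible.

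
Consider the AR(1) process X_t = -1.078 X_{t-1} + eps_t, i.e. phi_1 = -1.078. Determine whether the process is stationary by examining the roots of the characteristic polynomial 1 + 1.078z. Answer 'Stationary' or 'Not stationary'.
\text{Not stationary}

The AR(p) characteristic polynomial is P(z) = 1 + 1.078z.
Stationarity requires all roots to lie outside the unit circle, i.e. |z| > 1 for every root.
This is linear in z: 1 + (1.078) z = 0  =>  z = -1/(1.078) = -0.927644,  |z| = 0.927644.
Moduli of all roots: 0.9276.
All moduli strictly greater than 1? No.
Verdict: Not stationary.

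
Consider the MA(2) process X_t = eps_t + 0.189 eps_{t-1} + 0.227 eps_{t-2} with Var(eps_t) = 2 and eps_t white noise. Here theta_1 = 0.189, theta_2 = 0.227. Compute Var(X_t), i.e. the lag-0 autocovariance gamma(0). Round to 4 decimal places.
\gamma(0) = 2.1745

For an MA(q) process X_t = eps_t + sum_i theta_i eps_{t-i} with
Var(eps_t) = sigma^2, the variance is
  gamma(0) = sigma^2 * (1 + sum_i theta_i^2).
  sum_i theta_i^2 = (0.189)^2 + (0.227)^2 = 0.035721 + 0.051529 = 0.08725.
  gamma(0) = 2 * (1 + 0.08725) = 2 * 1.08725 = 2.1745.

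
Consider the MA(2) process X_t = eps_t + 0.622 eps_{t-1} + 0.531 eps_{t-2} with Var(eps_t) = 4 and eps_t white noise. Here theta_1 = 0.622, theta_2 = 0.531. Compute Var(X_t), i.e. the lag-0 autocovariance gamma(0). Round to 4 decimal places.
\gamma(0) = 6.6754

For an MA(q) process X_t = eps_t + sum_i theta_i eps_{t-i} with
Var(eps_t) = sigma^2, the variance is
  gamma(0) = sigma^2 * (1 + sum_i theta_i^2).
  sum_i theta_i^2 = (0.622)^2 + (0.531)^2 = 0.386884 + 0.281961 = 0.668845.
  gamma(0) = 4 * (1 + 0.668845) = 4 * 1.668845 = 6.67538, which rounds to 6.6754.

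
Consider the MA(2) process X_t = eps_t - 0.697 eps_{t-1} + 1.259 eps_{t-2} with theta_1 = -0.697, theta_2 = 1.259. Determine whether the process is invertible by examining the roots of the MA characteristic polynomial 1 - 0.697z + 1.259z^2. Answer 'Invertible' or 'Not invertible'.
\text{Not invertible}

The MA(q) characteristic polynomial is P(z) = 1 - 0.697z + 1.259z^2.
Invertibility requires all roots to lie outside the unit circle, i.e. |z| > 1 for every root.
Set 1 + (-0.697) z + (1.259) z^2 = 0, i.e. a z^2 + b z + c = 0 with a = 1.259, b = -0.697, c = 1.
Discriminant D = b^2 - 4ac = (-0.697)^2 - 4*(1.259)*1 = 0.485809 - (5.036) = -4.550191.
D < 0, so the roots are the complex-conjugate pair z = (-b +/- i sqrt(-D)) / (2a) = 0.2768 +/- 0.8471i.
For a conjugate pair |z|^2 = z * conj(z) = (product of roots) = c/a = 1/(1.259) = 0.794281, so |z| = sqrt(0.794281) = 0.8912 for both roots.
Moduli of all roots: 0.8912, 0.8912.
All moduli strictly greater than 1? No.
Verdict: Not invertible.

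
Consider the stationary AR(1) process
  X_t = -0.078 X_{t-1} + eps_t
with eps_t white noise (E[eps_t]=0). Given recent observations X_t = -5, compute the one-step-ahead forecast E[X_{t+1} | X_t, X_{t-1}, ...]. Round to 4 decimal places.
E[X_{t+1} \mid \mathcal F_t] = 0.3900

For an AR(p) model X_t = c + sum_i phi_i X_{t-i} + eps_t, the
one-step-ahead conditional mean is
  E[X_{t+1} | X_t, ...] = c + sum_i phi_i X_{t+1-i}.
Substitute known values:
  E[X_{t+1} | ...] = (-0.078) * (-5)
                   = 0.3900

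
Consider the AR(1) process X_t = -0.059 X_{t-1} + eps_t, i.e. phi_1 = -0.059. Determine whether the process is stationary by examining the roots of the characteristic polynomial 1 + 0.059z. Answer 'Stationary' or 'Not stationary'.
\text{Stationary}

The AR(p) characteristic polynomial is P(z) = 1 + 0.059z.
Stationarity requires all roots to lie outside the unit circle, i.e. |z| > 1 for every root.
This is linear in z: 1 + (0.059) z = 0  =>  z = -1/(0.059) = -16.949153,  |z| = 16.949153.
Moduli of all roots: 16.9492.
All moduli strictly greater than 1? Yes.
Verdict: Stationary.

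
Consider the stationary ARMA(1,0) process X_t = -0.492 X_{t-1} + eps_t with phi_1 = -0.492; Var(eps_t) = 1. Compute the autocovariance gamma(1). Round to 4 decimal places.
\gamma(1) = -0.6491

Multiply the model equation by X_{t-k} and take expectations. With theta_0 = psi_0 = 1 and psi_j the MA(infinity) weights, this gives
  gamma(k) - sum_i phi_i gamma(k-i) = c_k,
  c_k = sigma^2 * sum_{j=k..q} theta_j psi_{j-k}   (c_k = 0 for k > q),
using gamma(-m) = gamma(m).
Pure AR (q = 0): c_0 = sigma^2 = 1, c_k = 0 for k >= 1.
Equations for k = 0 and k = 1 (AR order 1):
  gamma(0) = phi_1 gamma(1) + c_0
  gamma(1) = phi_1 gamma(0) + c_1
Substituting the second into the first: gamma(0) (1 - phi_1^2) = c_0 + phi_1 c_1, so
  gamma(0) = c_0 / (1 - phi_1^2) = 1 / (1 - (-0.492)^2) = 1 / 0.757936 = 1.319373.
  gamma(1) = phi_1 gamma(0) = (-0.492)(1.319373) = -0.649131.
Therefore gamma(1) = -0.6491 (to 4 decimal places).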